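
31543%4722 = 3211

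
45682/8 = 22841/4 = 5710.25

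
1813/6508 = 1813/6508 = 0.28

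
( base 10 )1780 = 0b11011110100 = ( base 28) 27g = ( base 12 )1044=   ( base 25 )2l5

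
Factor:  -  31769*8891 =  - 17^1*523^1*31769^1 = - 282458179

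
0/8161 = 0 = 0.00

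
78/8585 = 78/8585 = 0.01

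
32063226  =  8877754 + 23185472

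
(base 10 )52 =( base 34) 1i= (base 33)1j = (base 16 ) 34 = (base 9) 57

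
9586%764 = 418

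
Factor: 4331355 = 3^1*5^1*7^2*71^1*83^1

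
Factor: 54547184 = 2^4*3409199^1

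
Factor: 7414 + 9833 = 17247  =  3^1  *  5749^1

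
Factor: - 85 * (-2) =2^1*5^1*17^1 =170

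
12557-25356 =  - 12799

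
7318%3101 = 1116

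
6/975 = 2/325 = 0.01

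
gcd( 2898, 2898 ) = 2898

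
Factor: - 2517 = - 3^1*839^1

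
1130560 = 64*17665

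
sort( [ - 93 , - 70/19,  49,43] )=[ -93,-70/19, 43, 49 ]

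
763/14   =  54 + 1/2 = 54.50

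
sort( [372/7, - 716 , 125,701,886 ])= [ - 716 , 372/7, 125 , 701,  886 ]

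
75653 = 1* 75653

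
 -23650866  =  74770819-98421685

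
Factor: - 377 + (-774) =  - 1151=-1151^1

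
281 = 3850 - 3569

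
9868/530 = 18 + 164/265 = 18.62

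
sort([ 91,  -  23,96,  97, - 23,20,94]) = [ - 23 , - 23, 20,91,94, 96, 97]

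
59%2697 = 59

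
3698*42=155316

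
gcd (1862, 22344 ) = 1862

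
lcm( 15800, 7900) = 15800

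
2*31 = 62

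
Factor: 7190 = 2^1*5^1*719^1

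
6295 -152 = 6143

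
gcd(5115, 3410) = 1705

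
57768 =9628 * 6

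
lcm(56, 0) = 0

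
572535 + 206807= 779342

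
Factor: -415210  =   - 2^1*5^1 * 41521^1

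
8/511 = 8/511 = 0.02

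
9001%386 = 123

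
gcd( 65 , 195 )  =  65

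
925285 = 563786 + 361499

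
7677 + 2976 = 10653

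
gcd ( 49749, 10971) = 69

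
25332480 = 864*29320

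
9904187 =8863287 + 1040900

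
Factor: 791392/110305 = 2^5*5^( - 1)*7^1*13^( - 1)*1697^( - 1)*3533^1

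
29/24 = 1 + 5/24 = 1.21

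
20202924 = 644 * 31371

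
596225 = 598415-2190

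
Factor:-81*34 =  - 2754  =  - 2^1 * 3^4*17^1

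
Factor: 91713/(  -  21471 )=  -  30571/7157 = -  17^( - 1) *19^1 *421^( - 1 )*1609^1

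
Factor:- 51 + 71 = 20 = 2^2*5^1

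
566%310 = 256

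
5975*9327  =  55728825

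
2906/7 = 2906/7 = 415.14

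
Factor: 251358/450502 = 125679/225251  =  3^1 * 13^( - 1 )*17327^( - 1)* 41893^1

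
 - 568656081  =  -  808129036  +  239472955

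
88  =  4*22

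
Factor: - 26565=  -3^1 * 5^1*7^1 * 11^1*23^1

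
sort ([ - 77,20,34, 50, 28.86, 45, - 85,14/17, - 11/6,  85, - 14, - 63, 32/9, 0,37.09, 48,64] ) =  [- 85, - 77, - 63, - 14,-11/6, 0, 14/17 , 32/9, 20,28.86,34, 37.09, 45,48, 50, 64, 85 ]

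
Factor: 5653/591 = 3^( - 1) *197^( - 1)*5653^1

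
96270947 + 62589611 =158860558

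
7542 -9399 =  - 1857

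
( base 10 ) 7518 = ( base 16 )1D5E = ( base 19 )11fd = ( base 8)16536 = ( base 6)54450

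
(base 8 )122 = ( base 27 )31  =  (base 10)82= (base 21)3J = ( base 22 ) 3g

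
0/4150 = 0= 0.00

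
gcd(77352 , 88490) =2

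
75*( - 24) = -1800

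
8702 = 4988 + 3714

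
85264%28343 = 235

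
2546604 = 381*6684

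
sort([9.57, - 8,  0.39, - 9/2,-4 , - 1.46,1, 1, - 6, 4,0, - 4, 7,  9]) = [ - 8,-6, - 9/2, - 4, - 4 , - 1.46 , 0,0.39 , 1, 1,4,7, 9,9.57] 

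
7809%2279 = 972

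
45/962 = 45/962 = 0.05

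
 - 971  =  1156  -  2127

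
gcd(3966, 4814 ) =2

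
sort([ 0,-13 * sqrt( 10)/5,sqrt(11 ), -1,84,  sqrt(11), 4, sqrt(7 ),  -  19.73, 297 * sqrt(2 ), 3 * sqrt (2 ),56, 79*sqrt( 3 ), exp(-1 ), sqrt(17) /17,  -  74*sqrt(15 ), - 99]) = [  -  74*sqrt( 15 ),-99,-19.73 ,  -  13*sqrt(10)/5,- 1, 0,  sqrt( 17 )/17, exp(-1 ),sqrt( 7), sqrt( 11 ), sqrt(11 ), 4, 3*sqrt( 2 ),  56, 84, 79*sqrt( 3 ), 297*sqrt(2) ]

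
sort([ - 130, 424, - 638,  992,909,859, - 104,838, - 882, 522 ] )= [-882, - 638, - 130,  -  104, 424, 522,  838,859,909,992 ] 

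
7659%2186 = 1101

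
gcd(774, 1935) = 387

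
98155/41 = 98155/41=2394.02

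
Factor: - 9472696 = -2^3*457^1*2591^1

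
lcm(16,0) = 0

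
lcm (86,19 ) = 1634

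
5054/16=315 + 7/8  =  315.88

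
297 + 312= 609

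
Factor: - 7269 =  - 3^1*2423^1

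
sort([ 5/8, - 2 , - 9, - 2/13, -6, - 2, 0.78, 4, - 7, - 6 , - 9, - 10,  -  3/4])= [ - 10,  -  9, - 9,- 7, - 6,-6, - 2, - 2, - 3/4, - 2/13, 5/8, 0.78, 4]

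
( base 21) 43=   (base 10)87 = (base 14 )63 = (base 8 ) 127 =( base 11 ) 7a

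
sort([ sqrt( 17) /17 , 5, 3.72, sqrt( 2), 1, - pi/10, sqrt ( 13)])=[ -pi/10,  sqrt( 17 )/17, 1,sqrt(2),sqrt(13), 3.72,5] 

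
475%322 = 153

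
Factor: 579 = 3^1*193^1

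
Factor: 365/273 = 3^( - 1) * 5^1*7^( - 1)*13^( - 1)* 73^1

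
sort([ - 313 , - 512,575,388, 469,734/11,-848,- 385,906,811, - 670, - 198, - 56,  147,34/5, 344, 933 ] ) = [ - 848, - 670, - 512, - 385 , - 313, - 198, - 56,34/5,734/11,147,344,388,469,575,811,  906,933 ]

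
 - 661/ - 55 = 661/55 = 12.02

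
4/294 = 2/147 = 0.01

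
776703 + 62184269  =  62960972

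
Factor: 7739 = 71^1*109^1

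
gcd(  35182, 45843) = 7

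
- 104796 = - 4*26199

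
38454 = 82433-43979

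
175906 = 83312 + 92594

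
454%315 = 139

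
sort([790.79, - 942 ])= [ - 942,790.79 ]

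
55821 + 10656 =66477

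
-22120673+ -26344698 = - 48465371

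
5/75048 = 5/75048 = 0.00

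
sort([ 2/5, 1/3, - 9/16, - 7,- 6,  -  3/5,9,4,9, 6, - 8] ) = [- 8, - 7, - 6, - 3/5, -9/16, 1/3, 2/5,4,6,9,9]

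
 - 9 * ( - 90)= 810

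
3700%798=508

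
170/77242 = 85/38621= 0.00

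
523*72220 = 37771060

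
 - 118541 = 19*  (- 6239 ) 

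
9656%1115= 736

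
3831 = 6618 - 2787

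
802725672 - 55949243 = 746776429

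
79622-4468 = 75154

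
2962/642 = 1481/321 =4.61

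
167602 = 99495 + 68107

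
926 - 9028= -8102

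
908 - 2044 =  - 1136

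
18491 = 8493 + 9998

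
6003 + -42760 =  -36757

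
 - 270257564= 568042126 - 838299690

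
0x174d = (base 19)G9I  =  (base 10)5965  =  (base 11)4533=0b1011101001101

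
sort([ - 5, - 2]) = [- 5 ,- 2] 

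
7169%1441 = 1405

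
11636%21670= 11636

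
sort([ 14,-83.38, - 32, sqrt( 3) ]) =[-83.38,-32,  sqrt( 3 ) , 14]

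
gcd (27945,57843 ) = 9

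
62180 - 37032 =25148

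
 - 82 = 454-536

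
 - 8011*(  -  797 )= 6384767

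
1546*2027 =3133742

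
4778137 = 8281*577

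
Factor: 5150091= 3^1*23^1*101^1*739^1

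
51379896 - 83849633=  - 32469737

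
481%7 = 5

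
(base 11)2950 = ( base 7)14045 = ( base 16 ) EDE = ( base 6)25342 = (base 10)3806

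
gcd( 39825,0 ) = 39825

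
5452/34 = 2726/17 = 160.35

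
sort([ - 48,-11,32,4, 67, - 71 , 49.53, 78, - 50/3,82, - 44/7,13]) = [ -71, - 48, - 50/3, - 11, - 44/7,4, 13, 32,49.53,67,78, 82]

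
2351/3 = 2351/3 = 783.67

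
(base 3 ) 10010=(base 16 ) 54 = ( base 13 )66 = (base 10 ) 84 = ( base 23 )3f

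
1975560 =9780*202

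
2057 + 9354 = 11411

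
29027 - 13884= 15143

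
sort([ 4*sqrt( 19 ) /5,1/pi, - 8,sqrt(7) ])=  [ - 8,  1/pi, sqrt( 7), 4*sqrt( 19) /5]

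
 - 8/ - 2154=4/1077 = 0.00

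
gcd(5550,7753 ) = 1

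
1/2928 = 1/2928=0.00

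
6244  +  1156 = 7400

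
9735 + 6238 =15973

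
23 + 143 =166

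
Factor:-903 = -3^1 *7^1*43^1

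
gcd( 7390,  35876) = 2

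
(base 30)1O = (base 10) 54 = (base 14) 3c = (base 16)36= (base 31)1n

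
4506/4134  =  1 + 62/689 = 1.09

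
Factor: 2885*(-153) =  - 3^2*5^1*17^1*577^1=- 441405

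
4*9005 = 36020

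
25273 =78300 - 53027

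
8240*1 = 8240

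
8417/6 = 8417/6  =  1402.83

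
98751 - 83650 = 15101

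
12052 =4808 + 7244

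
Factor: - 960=- 2^6  *  3^1*5^1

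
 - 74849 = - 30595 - 44254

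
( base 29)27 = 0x41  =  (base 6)145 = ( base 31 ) 23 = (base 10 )65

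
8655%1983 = 723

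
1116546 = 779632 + 336914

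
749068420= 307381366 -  - 441687054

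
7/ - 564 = - 7/564= - 0.01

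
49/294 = 1/6 = 0.17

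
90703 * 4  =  362812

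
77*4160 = 320320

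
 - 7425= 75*( - 99 )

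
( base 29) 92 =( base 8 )407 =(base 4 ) 10013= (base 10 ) 263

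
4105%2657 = 1448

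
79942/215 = 79942/215=371.82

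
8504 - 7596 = 908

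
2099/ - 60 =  - 2099/60 = - 34.98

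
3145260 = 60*52421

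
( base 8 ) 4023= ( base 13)c30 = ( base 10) 2067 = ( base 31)24l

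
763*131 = 99953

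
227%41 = 22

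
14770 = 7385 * 2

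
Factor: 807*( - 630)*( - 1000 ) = 2^4 * 3^3 * 5^4*7^1*269^1 = 508410000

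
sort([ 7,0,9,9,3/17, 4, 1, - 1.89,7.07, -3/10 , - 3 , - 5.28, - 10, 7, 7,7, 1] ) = [ - 10,- 5.28, - 3, - 1.89, -3/10,0,3/17,  1,1, 4,7,7,7,7,7.07,  9,9]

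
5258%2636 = 2622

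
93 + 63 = 156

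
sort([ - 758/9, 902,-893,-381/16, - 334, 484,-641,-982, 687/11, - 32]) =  [ - 982,-893, - 641,-334,-758/9, - 32, - 381/16,687/11, 484,902]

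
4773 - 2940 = 1833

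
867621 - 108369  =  759252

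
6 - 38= - 32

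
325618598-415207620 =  - 89589022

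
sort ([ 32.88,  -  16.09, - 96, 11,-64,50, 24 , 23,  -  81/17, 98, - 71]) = [  -  96,-71,-64,- 16.09,-81/17,11,  23,24,32.88,50,98] 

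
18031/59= 305 + 36/59 = 305.61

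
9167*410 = 3758470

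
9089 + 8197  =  17286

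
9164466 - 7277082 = 1887384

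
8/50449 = 8/50449  =  0.00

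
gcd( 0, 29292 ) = 29292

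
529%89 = 84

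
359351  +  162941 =522292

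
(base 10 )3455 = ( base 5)102310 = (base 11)2661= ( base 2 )110101111111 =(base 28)4bb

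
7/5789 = 1/827 = 0.00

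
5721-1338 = 4383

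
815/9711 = 815/9711 = 0.08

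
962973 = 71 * 13563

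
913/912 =1 + 1/912=1.00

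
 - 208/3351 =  - 208/3351 = - 0.06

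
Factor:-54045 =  - 3^2*5^1 * 1201^1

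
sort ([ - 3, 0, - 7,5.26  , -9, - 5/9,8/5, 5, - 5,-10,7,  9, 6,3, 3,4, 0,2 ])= [-10,-9, - 7, - 5, -3, - 5/9,0,0, 8/5,2,3, 3,4, 5, 5.26,6 , 7, 9]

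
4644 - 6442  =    -  1798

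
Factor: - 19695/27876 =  - 2^(  -  2 )*5^1*13^1*23^ ( - 1)= - 65/92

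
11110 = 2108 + 9002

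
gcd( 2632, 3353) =7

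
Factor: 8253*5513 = 45498789 = 3^2*7^1*37^1*131^1*149^1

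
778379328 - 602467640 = 175911688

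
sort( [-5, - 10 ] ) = [ - 10, - 5]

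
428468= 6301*68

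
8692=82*106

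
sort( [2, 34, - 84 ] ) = [-84,2,34 ] 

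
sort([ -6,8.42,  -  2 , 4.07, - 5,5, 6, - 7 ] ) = [-7, - 6,  -  5,  -  2, 4.07,5 , 6, 8.42]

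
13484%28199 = 13484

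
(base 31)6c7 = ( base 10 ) 6145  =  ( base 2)1100000000001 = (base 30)6OP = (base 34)5ap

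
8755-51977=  - 43222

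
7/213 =7/213 = 0.03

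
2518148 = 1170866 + 1347282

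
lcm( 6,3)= 6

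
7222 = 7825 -603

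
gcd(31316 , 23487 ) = 7829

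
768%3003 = 768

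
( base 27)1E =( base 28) 1D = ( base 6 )105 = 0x29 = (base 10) 41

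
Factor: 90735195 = 3^1*5^1 * 6049013^1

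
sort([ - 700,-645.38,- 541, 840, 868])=[  -  700,-645.38, - 541, 840, 868]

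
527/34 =31/2 =15.50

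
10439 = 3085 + 7354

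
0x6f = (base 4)1233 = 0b1101111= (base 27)43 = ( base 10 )111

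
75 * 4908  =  368100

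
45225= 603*75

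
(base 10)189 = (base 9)230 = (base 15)C9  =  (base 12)139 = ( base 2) 10111101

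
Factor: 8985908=2^2*31^1  *  72467^1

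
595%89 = 61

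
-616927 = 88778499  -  89395426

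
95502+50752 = 146254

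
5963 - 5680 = 283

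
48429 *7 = 339003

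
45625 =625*73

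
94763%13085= 3168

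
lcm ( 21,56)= 168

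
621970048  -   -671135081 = 1293105129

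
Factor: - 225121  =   - 13^1*17317^1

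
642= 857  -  215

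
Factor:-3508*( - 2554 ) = 2^3*877^1*1277^1 = 8959432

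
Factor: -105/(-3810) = 7/254 = 2^( - 1)* 7^1*127^(-1 ) 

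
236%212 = 24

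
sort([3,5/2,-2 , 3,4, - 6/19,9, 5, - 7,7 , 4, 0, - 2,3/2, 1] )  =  [  -  7, - 2 , - 2, - 6/19,0,1,3/2, 5/2,3,3,4,4,5,7 , 9 ]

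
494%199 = 96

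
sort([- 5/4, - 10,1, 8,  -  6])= [ - 10, - 6, - 5/4,1 , 8 ]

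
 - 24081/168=  -  8027/56 = -143.34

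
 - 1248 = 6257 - 7505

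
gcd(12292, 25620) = 28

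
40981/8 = 5122 + 5/8 =5122.62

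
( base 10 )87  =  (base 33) 2L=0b1010111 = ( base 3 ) 10020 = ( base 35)2H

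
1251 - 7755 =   -  6504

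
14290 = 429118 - 414828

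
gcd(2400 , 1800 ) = 600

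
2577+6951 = 9528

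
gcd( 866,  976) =2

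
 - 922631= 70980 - 993611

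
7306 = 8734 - 1428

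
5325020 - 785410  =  4539610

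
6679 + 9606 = 16285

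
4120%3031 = 1089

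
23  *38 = 874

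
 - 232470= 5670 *(-41 ) 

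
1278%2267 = 1278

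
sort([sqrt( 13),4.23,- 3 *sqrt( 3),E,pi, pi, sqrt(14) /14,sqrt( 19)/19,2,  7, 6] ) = [ - 3*sqrt(3), sqrt ( 19)/19, sqrt(14 )/14, 2, E, pi, pi, sqrt(13 ), 4.23, 6,7 ] 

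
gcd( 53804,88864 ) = 4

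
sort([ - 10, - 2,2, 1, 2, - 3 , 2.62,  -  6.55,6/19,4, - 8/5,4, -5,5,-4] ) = [ - 10, - 6.55, - 5, - 4, - 3, - 2, - 8/5,6/19,1,2 , 2, 2.62,4,4, 5 ] 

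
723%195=138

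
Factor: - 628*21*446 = -2^3*3^1 * 7^1 * 157^1*223^1=- 5881848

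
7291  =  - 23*( - 317)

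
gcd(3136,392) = 392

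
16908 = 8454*2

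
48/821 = 48/821  =  0.06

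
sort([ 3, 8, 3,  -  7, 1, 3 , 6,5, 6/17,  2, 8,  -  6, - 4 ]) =[ - 7 , - 6, - 4,6/17,1,2, 3,3, 3, 5, 6, 8,8]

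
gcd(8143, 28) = 1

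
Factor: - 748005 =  - 3^1 *5^1*47^1*1061^1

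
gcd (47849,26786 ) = 59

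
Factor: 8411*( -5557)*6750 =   -  2^1*3^3 * 5^3*13^1*647^1*5557^1 = - 315494507250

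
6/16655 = 6/16655 = 0.00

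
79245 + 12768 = 92013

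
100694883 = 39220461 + 61474422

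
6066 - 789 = 5277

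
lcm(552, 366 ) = 33672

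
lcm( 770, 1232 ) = 6160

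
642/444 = 107/74 = 1.45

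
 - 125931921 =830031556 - 955963477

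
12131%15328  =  12131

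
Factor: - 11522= -2^1 * 7^1*823^1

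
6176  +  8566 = 14742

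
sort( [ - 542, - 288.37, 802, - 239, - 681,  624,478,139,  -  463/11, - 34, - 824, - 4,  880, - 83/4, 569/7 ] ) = [ - 824,-681,  -  542, - 288.37 , - 239,-463/11, -34,- 83/4, - 4 , 569/7,  139,478, 624 , 802,  880 ]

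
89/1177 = 89/1177 = 0.08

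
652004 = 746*874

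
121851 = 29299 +92552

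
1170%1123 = 47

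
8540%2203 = 1931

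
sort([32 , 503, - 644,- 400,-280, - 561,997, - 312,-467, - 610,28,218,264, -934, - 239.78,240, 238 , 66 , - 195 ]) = [ - 934, - 644, - 610, - 561, - 467, -400, - 312, - 280,-239.78, - 195,  28,32,66,218  ,  238,240 , 264, 503,997]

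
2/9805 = 2/9805 = 0.00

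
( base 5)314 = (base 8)124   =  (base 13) 66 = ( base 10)84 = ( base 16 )54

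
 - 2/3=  - 2/3  =  - 0.67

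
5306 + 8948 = 14254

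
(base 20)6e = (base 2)10000110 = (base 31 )4A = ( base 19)71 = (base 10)134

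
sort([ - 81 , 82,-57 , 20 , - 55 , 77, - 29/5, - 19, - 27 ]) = [ - 81, - 57, - 55, -27,-19,- 29/5,20,77, 82] 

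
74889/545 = 137 + 224/545 = 137.41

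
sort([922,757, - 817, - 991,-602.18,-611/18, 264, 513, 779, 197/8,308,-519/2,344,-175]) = [ - 991,-817,- 602.18,-519/2, - 175, - 611/18, 197/8,  264,308, 344, 513 , 757,779,922]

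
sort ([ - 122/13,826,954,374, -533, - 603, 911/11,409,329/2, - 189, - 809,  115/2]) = [ - 809, - 603, - 533, - 189, - 122/13,115/2,911/11,329/2  ,  374, 409,826, 954]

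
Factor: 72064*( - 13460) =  -2^9*5^1*563^1*673^1 = - 969981440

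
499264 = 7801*64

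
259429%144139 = 115290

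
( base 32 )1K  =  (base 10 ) 52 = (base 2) 110100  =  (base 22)28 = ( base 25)22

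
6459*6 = 38754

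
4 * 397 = 1588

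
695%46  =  5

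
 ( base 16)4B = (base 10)75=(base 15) 50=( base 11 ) 69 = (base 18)43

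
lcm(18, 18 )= 18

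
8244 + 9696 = 17940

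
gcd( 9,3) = 3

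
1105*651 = 719355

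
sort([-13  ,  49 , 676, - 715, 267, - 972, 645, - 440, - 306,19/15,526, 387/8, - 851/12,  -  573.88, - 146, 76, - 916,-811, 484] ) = [ - 972, - 916, - 811, - 715, - 573.88, - 440,-306  , - 146, - 851/12, - 13,19/15,387/8, 49, 76, 267,484,526, 645, 676]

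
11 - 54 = - 43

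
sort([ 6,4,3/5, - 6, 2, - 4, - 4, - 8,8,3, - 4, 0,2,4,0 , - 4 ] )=[ - 8,-6, - 4,  -  4,  -  4,-4,0, 0,3/5, 2,2,3, 4,  4,6,8]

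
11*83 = 913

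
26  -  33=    - 7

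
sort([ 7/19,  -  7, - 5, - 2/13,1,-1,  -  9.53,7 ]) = [ - 9.53 ,  -  7, -5,-1, - 2/13 , 7/19 , 1,7]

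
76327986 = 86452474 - 10124488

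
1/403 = 1/403= 0.00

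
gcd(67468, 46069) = 1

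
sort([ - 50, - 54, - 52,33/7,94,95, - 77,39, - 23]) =[ - 77, - 54,  -  52, - 50,-23, 33/7,39,94  ,  95]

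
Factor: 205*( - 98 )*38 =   -  763420 = - 2^2*5^1*7^2*19^1*41^1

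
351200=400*878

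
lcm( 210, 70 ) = 210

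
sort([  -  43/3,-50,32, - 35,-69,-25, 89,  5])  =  [-69, - 50,- 35,-25, - 43/3,5, 32,  89 ]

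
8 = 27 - 19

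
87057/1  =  87057 = 87057.00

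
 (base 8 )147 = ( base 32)37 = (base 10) 103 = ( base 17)61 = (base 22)4f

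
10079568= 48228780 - 38149212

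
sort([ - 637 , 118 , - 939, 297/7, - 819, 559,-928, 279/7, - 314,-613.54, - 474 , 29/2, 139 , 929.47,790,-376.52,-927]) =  [ - 939, - 928,-927, - 819, - 637, - 613.54, -474, - 376.52,- 314,29/2,279/7, 297/7, 118,139, 559, 790, 929.47]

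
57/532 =3/28 = 0.11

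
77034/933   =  25678/311 = 82.57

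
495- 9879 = - 9384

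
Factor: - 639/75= - 213/25 = - 3^1*5^(- 2 )*71^1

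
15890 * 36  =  572040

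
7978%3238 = 1502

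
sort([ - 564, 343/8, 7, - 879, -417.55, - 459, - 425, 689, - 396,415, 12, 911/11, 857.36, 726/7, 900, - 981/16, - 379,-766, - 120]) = [ - 879, - 766, - 564, - 459, - 425, - 417.55, - 396 , - 379 , - 120, - 981/16, 7,  12, 343/8,911/11, 726/7,415, 689, 857.36, 900 ] 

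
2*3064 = 6128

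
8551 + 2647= 11198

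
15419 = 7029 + 8390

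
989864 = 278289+711575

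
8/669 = 8/669 = 0.01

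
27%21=6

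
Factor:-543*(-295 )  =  3^1*5^1*59^1*181^1 = 160185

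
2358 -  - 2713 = 5071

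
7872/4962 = 1312/827 = 1.59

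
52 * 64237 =3340324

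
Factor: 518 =2^1*7^1*37^1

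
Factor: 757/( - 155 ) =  - 5^( - 1)*31^( - 1)*757^1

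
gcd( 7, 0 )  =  7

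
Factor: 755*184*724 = 2^5*5^1*23^1*151^1*181^1 = 100578080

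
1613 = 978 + 635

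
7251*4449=32259699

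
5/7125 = 1/1425=   0.00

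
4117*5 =20585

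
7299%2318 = 345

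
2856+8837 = 11693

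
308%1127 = 308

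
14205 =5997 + 8208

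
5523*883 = 4876809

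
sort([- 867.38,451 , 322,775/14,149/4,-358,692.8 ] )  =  [ - 867.38,  -  358,149/4,775/14,322, 451, 692.8 ]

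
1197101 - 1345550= - 148449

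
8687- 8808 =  - 121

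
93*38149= 3547857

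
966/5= 966/5 = 193.20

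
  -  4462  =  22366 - 26828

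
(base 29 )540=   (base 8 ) 10341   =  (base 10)4321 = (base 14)1809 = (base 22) 8K9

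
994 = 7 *142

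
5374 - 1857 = 3517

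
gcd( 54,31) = 1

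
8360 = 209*40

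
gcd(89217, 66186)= 9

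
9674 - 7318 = 2356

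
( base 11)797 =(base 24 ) 1fh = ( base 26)1AH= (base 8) 1671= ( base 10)953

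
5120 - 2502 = 2618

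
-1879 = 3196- 5075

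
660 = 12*55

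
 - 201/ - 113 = 1+88/113= 1.78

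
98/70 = 1 + 2/5 = 1.40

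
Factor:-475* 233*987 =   -  3^1*5^2*7^1*19^1 * 47^1*233^1  =  -109236225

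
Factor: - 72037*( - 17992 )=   1296089704 = 2^3*7^1*13^1*41^1*173^1*251^1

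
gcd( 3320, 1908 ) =4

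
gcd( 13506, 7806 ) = 6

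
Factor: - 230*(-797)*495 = 2^1*3^2 * 5^2*11^1*23^1*797^1=90738450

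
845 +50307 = 51152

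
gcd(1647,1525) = 61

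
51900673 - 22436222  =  29464451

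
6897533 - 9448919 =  - 2551386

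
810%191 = 46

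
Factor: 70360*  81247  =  2^3 * 5^1*113^1*719^1*1759^1 = 5716538920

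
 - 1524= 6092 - 7616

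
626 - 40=586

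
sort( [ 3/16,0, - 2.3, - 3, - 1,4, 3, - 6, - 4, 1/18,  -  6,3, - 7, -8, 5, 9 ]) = [ - 8, - 7, - 6 , -6 , - 4, - 3, - 2.3, - 1, 0 , 1/18,3/16  ,  3,3,4,5,9] 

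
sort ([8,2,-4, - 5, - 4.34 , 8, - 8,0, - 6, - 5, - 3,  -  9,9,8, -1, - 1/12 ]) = [ - 9, - 8, - 6 , - 5,-5, - 4.34, - 4, - 3 , - 1, - 1/12 , 0, 2, 8,8,8,9 ]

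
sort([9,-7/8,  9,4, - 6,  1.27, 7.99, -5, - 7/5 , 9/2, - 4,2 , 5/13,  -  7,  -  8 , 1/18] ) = [  -  8, - 7,-6,  -  5, - 4, - 7/5,  -  7/8,1/18,5/13,1.27 , 2 , 4 , 9/2,7.99,9, 9]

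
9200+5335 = 14535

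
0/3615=0 = 0.00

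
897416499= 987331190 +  - 89914691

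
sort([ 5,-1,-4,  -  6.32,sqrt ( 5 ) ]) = [ - 6.32, - 4,-1, sqrt( 5 ),5] 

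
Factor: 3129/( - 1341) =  - 3^( - 1)*7^1 = - 7/3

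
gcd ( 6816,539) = 1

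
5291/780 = 407/60=6.78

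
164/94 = 82/47 = 1.74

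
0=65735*0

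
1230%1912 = 1230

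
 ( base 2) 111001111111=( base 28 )4KF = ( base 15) 1176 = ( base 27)52c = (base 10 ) 3711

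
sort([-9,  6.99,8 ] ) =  [ - 9,6.99, 8]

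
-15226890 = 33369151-48596041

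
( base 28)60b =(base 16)126B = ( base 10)4715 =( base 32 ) 4jb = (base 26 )6p9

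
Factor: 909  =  3^2 * 101^1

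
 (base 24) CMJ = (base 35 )634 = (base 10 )7459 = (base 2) 1110100100011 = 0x1D23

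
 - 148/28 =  - 37/7  =  - 5.29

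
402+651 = 1053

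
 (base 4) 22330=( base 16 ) 2BC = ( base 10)700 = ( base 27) PP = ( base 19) 1HG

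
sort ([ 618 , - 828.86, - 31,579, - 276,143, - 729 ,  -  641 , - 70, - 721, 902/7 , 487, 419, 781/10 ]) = [  -  828.86,  -  729, - 721,- 641,- 276, - 70, - 31,781/10, 902/7,143, 419, 487,579 , 618]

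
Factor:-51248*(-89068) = 2^6  *  7^1*3181^1*3203^1 = 4564556864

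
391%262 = 129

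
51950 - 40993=10957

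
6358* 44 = 279752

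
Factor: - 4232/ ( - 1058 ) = 2^2 =4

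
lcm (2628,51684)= 155052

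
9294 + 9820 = 19114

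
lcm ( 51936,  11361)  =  363552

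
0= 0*299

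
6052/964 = 6  +  67/241 = 6.28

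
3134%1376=382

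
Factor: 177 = 3^1*59^1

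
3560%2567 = 993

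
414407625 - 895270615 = -480862990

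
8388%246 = 24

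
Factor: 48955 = 5^1*9791^1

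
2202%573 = 483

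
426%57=27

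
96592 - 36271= 60321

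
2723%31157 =2723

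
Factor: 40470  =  2^1*3^1 * 5^1 * 19^1*71^1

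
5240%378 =326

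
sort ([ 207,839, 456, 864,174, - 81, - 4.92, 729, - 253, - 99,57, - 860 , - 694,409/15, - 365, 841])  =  [ - 860 , - 694 , - 365, -253, - 99,- 81, -4.92 , 409/15,57, 174, 207,456, 729,839, 841,864]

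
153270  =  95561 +57709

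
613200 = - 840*( - 730 ) 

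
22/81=22/81 = 0.27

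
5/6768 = 5/6768  =  0.00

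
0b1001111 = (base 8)117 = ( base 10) 79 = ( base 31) 2H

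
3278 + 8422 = 11700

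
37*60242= 2228954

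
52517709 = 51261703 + 1256006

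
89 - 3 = 86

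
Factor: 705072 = 2^4*3^1 * 37^1*397^1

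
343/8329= 343/8329 = 0.04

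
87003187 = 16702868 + 70300319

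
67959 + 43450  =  111409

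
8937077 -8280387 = 656690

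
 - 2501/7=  - 2501/7= - 357.29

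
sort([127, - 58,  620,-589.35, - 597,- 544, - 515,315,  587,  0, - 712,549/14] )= [ - 712, -597, - 589.35, - 544, - 515, -58,0, 549/14, 127,315,587, 620] 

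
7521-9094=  - 1573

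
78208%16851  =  10804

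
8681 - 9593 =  - 912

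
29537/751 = 29537/751=39.33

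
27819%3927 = 330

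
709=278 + 431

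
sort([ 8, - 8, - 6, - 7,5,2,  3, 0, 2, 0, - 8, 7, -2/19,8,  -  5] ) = [  -  8, -8,-7,  -  6, - 5,-2/19,0,0,2,  2, 3, 5,7,8, 8 ] 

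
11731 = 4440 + 7291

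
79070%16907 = 11442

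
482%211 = 60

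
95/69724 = 95/69724 = 0.00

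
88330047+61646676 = 149976723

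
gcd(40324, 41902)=2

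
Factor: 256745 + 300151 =556896= 2^5*3^1*5801^1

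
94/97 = 94/97   =  0.97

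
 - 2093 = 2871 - 4964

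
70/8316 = 5/594 = 0.01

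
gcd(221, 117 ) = 13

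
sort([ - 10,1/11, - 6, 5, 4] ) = [ - 10, - 6, 1/11 , 4,5 ]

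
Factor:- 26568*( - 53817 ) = 1429810056 = 2^3*3^5 * 41^1 * 17939^1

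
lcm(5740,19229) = 384580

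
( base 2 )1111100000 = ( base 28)17c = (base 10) 992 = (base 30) 132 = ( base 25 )1eh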